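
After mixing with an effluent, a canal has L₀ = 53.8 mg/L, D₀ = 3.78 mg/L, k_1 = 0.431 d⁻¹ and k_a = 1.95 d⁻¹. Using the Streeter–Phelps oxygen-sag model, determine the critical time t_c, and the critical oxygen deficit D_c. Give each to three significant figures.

With k_a/k_1 = 4.524 and 1 − D₀(k_a−k_1)/(k_1 L₀) = 0.7524,
t_c = ln(4.524 × 0.7524) / (1.95 − 0.431) = ln(3.404) / 1.519 = 1.225/1.519 = 0.8064 d.
L(t_c) = L₀ e^(−k_1 t_c) = 53.8 × 0.7064 = 38.00 mg/L, and at the critical point k_a D_c = k_1 L, so D_c = (0.431/1.95) × 38.00 = 8.400 mg/L.

t_c ≈ 0.806 d; D_c ≈ 8.40 mg/L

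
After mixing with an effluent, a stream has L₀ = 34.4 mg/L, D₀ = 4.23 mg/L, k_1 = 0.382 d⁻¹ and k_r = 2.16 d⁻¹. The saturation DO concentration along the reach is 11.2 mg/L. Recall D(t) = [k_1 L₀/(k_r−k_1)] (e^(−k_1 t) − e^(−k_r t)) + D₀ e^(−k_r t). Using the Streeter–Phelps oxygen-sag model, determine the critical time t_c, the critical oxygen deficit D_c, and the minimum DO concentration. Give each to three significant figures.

t_c ≈ 0.497 d; D_c ≈ 5.03 mg/L; min DO ≈ 6.17 mg/L

t_c = [1/(k_r−k_1)] ln[(k_r/k_1)(1 − D₀(k_r−k_1)/(k_1 L₀))]
= [1/(2.16−0.382)] ln[(2.16/0.382)(1 − 4.23×1.778/(0.382×34.4))]
= (1/1.778) ln[5.654 × 0.4277] = 0.5624 × ln(2.418) = 0.5624 × 0.8830 = 0.4966 d.
L(t_c) = L₀ e^(−k_1 t_c) = 34.4 × 0.8272 = 28.46 mg/L, and at the critical point k_r D_c = k_1 L, so D_c = (0.382/2.16) × 28.46 = 5.032 mg/L.
Minimum DO = C_s − D_c = 11.2 − 5.032 = 6.168 mg/L.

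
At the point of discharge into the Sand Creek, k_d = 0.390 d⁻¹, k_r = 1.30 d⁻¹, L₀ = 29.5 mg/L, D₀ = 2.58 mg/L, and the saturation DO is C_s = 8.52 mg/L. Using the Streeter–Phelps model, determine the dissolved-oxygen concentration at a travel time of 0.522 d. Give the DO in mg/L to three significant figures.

DO ≈ 3.31 mg/L

k_d L₀/(k_r−k_d) = 0.390×29.5/(1.30−0.390) = 11.51/0.9100 = 12.64 mg/L.
e^(−k_d t) = e^(−0.390×0.5220) = 0.8158; e^(−k_r t) = e^(−1.30×0.5220) = 0.5073.
D = 12.64 × (0.8158 − 0.5073) + 2.58 × 0.5073 = 3.900 + 1.309 = 5.209 mg/L.
DO = C_s − D = 8.52 − 5.209 = 3.311 mg/L.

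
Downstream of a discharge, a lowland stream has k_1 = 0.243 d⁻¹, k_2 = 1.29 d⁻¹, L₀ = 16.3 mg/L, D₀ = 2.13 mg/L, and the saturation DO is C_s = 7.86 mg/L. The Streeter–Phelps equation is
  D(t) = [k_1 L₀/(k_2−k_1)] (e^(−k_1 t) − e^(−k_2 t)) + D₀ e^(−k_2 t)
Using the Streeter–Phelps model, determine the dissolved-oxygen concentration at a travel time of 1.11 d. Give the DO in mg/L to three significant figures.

k_1 L₀/(k_2−k_1) = 0.243×16.3/(1.29−0.243) = 3.961/1.047 = 3.783 mg/L.
e^(−k_1 t) = e^(−0.243×1.110) = 0.7636; e^(−k_2 t) = e^(−1.29×1.110) = 0.2389.
D = 3.783 × (0.7636 − 0.2389) + 2.13 × 0.2389 = 1.985 + 0.5088 = 2.494 mg/L.
DO = C_s − D = 7.86 − 2.494 = 5.366 mg/L.

DO ≈ 5.37 mg/L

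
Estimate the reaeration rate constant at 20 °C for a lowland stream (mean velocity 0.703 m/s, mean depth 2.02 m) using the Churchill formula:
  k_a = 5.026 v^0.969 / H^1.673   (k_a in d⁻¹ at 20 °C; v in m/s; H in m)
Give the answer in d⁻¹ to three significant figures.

k_a = 5.026 × 0.703^0.969 / 2.02^1.673 = 5.026 × 0.7107 / 3.242 = 1.102 d⁻¹.

k_a ≈ 1.10 d⁻¹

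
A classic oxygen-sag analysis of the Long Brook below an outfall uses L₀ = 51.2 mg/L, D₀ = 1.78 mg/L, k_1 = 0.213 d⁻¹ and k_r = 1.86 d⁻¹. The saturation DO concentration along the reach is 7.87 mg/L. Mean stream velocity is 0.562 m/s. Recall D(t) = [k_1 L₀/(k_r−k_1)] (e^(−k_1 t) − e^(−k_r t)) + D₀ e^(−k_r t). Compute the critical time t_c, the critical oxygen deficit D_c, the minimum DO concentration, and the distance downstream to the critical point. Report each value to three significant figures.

t_c ≈ 1.13 d; D_c ≈ 4.61 mg/L; min DO ≈ 3.26 mg/L; x_c ≈ 54.7 km

t_c = [1/(k_r−k_1)] ln[(k_r/k_1)(1 − D₀(k_r−k_1)/(k_1 L₀))]
= [1/(1.86−0.213)] ln[(1.86/0.213)(1 − 1.78×1.647/(0.213×51.2))]
= (1/1.647) ln[8.732 × 0.7312] = 0.6072 × ln(6.385) = 0.6072 × 1.854 = 1.126 d.
L(t_c) = L₀ e^(−k_1 t_c) = 51.2 × 0.7868 = 40.28 mg/L, and at the critical point k_r D_c = k_1 L, so D_c = (0.213/1.86) × 40.28 = 4.613 mg/L.
Minimum DO = C_s − D_c = 7.87 − 4.613 = 3.257 mg/L.
x_c = v t_c = 0.562 m/s × 1.126 d × 86400 s/d = 54660 m ≈ 54.7 km.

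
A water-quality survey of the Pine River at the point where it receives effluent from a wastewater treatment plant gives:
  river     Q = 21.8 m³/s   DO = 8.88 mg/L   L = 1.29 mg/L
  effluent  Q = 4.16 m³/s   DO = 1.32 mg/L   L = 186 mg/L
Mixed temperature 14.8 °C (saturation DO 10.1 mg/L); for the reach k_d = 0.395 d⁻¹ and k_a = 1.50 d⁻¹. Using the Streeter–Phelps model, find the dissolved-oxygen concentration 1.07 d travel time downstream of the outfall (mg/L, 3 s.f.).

Mixed DO = (21.8×8.88 + 4.16×1.32)/(21.8+4.16) = 199.1/25.96 = 7.669 mg/L.
Mixed L₀ = (21.8×1.29 + 4.16×186)/(25.96) = 801.9/25.96 = 30.89 mg/L.
Initial deficit D₀ = C_s − DO₀ = 10.1 − 7.669 = 2.431 mg/L.
D(1.07) = [0.395×30.89/(1.50−0.395)](e^(−0.395×1.07) − e^(−1.50×1.07)) + 2.431 e^(−1.50×1.07)
= 11.04 × (0.6553 − 0.2009) + 2.431 × 0.2009 = 5.506 mg/L.
DO = 10.1 − 5.506 = 4.594 mg/L.

DO ≈ 4.59 mg/L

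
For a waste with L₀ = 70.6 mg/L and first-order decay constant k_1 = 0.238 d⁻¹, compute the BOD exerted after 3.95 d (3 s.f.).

y_t = L₀(1 − e^(−k_1 t)) = 70.6 × (1 − e^(−0.238×3.95))
= 70.6 × (1 − 0.3906) = 70.6 × 0.6094 = 43.02 mg/L.

y ≈ 43.0 mg/L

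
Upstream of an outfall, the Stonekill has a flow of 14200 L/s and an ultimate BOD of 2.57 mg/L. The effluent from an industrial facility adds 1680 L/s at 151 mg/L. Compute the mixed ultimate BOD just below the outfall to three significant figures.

18.3 mg/L

Flow-weighted mixing: C = (Q_r C_r + Q_w C_w)/(Q_r + Q_w)
= (14200×2.57 + 1680×151)/(14200 + 1680) = 290200/15880 = 18.27 mg/L.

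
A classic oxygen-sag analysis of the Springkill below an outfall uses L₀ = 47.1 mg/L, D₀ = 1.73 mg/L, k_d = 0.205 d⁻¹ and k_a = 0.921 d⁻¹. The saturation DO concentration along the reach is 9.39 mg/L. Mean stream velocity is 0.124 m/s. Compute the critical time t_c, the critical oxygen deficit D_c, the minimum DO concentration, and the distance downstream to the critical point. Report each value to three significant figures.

At the critical point dD/dt = 0, so k_d L₀ e^(−k_d t) = k_a D. Substituting D(t) from the Streeter–Phelps equation and solving for t gives
t_c = ln[(k_a/k_d)(1 − D₀(k_a−k_d)/(k_d L₀))] / (k_a−k_d).
Here k_a−k_d = 0.7160 d⁻¹ and 1 − D₀(k_a−k_d)/(k_d L₀) = 1 − 1.73×0.7160/(0.205×47.1) = 0.8717, so
t_c = ln(4.493 × 0.8717) / 0.7160 = 1.365 / 0.7160 = 1.907 d.
L(t_c) = L₀ e^(−k_d t_c) = 47.1 × 0.6765 = 31.86 mg/L, and at the critical point k_a D_c = k_d L, so D_c = (0.205/0.921) × 31.86 = 7.092 mg/L.
Minimum DO = C_s − D_c = 9.39 − 7.092 = 2.298 mg/L.
x_c = v t_c = 0.124 m/s × 1.907 d × 86400 s/d = 20430 m ≈ 20.4 km.

t_c ≈ 1.91 d; D_c ≈ 7.09 mg/L; min DO ≈ 2.30 mg/L; x_c ≈ 20.4 km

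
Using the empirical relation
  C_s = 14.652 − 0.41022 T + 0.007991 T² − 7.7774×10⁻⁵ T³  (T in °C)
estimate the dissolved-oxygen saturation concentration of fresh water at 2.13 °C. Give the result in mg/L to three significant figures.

C_s ≈ 13.8 mg/L

C_s = 14.652 − 0.41022×2.13 + 0.007991×2.13² − 7.7774×10⁻⁵×2.13³ = 13.81 mg/L.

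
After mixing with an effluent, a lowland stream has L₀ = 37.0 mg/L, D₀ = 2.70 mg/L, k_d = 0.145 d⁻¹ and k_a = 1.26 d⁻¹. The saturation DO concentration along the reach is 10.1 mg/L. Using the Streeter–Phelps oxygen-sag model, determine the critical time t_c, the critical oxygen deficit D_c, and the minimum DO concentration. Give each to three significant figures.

With k_a/k_d = 8.690 and 1 − D₀(k_a−k_d)/(k_d L₀) = 0.4389,
t_c = ln(8.690 × 0.4389) / (1.26 − 0.145) = ln(3.814) / 1.115 = 1.339/1.115 = 1.201 d.
D_c = (k_d/k_a) L₀ e^(−k_d t_c) = (0.145/1.26) × 37.0 × e^(−0.145×1.201) = 0.1151 × 37.0 × 0.8402 = 3.578 mg/L.
Minimum DO = C_s − D_c = 10.1 − 3.578 = 6.522 mg/L.

t_c ≈ 1.20 d; D_c ≈ 3.58 mg/L; min DO ≈ 6.52 mg/L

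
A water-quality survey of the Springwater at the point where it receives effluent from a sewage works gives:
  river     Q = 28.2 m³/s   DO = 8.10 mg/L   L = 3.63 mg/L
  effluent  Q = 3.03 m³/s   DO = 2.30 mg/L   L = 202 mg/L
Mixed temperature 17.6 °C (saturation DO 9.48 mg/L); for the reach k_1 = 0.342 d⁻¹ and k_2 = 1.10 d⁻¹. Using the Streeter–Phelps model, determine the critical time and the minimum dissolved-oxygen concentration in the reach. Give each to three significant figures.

Mixed DO = (28.2×8.10 + 3.03×2.30)/(28.2+3.03) = 235.4/31.23 = 7.537 mg/L.
Mixed L₀ = (28.2×3.63 + 3.03×202)/(31.23) = 714.4/31.23 = 22.88 mg/L.
Initial deficit D₀ = C_s − DO₀ = 9.48 − 7.537 = 1.943 mg/L.
t_c = (1/0.7580) ln[(1.10/0.342)(1 − 1.943×0.7580/(0.342×22.88))] = 1.319 × ln(2.611) = 1.266 d.
D_c = (0.342/1.10) × 22.88 × e^(−0.342×1.266) = 0.3109 × 22.88 × 0.6485 = 4.613 mg/L.
Minimum DO = 9.48 − 4.613 = 4.867 mg/L.

t_c ≈ 1.27 d; minimum DO ≈ 4.87 mg/L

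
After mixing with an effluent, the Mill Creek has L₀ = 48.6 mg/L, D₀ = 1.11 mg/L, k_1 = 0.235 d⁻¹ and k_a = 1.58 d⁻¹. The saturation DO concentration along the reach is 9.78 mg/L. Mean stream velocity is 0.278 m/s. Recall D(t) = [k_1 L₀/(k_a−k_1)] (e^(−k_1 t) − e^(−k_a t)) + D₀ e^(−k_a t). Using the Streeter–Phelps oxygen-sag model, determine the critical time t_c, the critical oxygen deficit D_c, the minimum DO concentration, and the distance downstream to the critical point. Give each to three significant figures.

t_c = [1/(k_a−k_1)] ln[(k_a/k_1)(1 − D₀(k_a−k_1)/(k_1 L₀))]
= [1/(1.58−0.235)] ln[(1.58/0.235)(1 − 1.11×1.345/(0.235×48.6))]
= (1/1.345) ln[6.723 × 0.8693] = 0.7435 × ln(5.845) = 0.7435 × 1.766 = 1.313 d.
L(t_c) = L₀ e^(−k_1 t_c) = 48.6 × 0.7346 = 35.70 mg/L, and at the critical point k_a D_c = k_1 L, so D_c = (0.235/1.58) × 35.70 = 5.310 mg/L.
Minimum DO = C_s − D_c = 9.78 − 5.310 = 4.470 mg/L.
x_c = v t_c = 0.278 m/s × 1.313 d × 86400 s/d = 31530 m ≈ 31.5 km.

t_c ≈ 1.31 d; D_c ≈ 5.31 mg/L; min DO ≈ 4.47 mg/L; x_c ≈ 31.5 km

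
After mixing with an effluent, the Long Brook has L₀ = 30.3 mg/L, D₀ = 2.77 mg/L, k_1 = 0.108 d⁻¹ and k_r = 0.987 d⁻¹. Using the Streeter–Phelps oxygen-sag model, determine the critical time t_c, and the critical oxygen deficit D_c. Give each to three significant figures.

t_c ≈ 0.967 d; D_c ≈ 2.99 mg/L

With k_r/k_1 = 9.139 and 1 − D₀(k_r−k_1)/(k_1 L₀) = 0.2559,
t_c = ln(9.139 × 0.2559) / (0.987 − 0.108) = ln(2.339) / 0.8790 = 0.8498/0.8790 = 0.9667 d.
L(t_c) = L₀ e^(−k_1 t_c) = 30.3 × 0.9009 = 27.30 mg/L, and at the critical point k_r D_c = k_1 L, so D_c = (0.108/0.987) × 27.30 = 2.987 mg/L.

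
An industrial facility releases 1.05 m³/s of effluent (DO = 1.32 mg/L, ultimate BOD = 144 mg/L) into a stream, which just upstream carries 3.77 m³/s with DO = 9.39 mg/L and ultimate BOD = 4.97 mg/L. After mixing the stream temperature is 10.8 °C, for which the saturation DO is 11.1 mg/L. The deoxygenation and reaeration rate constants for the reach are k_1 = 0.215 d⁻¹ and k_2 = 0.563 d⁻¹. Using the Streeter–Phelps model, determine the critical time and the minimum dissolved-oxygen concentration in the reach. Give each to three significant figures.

Mixed DO = (3.77×9.39 + 1.05×1.32)/(3.77+1.05) = 36.79/4.820 = 7.632 mg/L.
Mixed L₀ = (3.77×4.97 + 1.05×144)/(4.820) = 169.9/4.820 = 35.26 mg/L.
Initial deficit D₀ = C_s − DO₀ = 11.1 − 7.632 = 3.468 mg/L.
t_c = (1/0.3480) ln[(0.563/0.215)(1 − 3.468×0.3480/(0.215×35.26))] = 2.874 × ln(2.202) = 2.268 d.
D_c = (0.215/0.563) × 35.26 × e^(−0.215×2.268) = 0.3819 × 35.26 × 0.6141 = 8.268 mg/L.
Minimum DO = 11.1 − 8.268 = 2.832 mg/L.

t_c ≈ 2.27 d; minimum DO ≈ 2.83 mg/L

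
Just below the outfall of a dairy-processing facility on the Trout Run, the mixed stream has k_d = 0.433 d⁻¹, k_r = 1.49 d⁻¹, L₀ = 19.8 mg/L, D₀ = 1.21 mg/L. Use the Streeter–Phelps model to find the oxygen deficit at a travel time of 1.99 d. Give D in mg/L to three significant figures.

D ≈ 3.07 mg/L

k_d L₀/(k_r−k_d) = 0.433×19.8/(1.49−0.433) = 8.573/1.057 = 8.111 mg/L.
e^(−k_d t) = e^(−0.433×1.990) = 0.4225; e^(−k_r t) = e^(−1.49×1.990) = 0.05156.
D = 8.111 × (0.4225 − 0.05156) + 1.21 × 0.05156 = 3.008 + 0.06238 = 3.071 mg/L.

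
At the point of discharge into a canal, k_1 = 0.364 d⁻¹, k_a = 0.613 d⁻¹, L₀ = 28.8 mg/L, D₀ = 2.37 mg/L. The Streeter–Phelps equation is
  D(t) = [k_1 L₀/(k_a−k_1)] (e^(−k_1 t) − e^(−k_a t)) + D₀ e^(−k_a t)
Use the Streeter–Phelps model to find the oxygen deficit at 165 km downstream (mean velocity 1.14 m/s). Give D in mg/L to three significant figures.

Travel time t = x/v = 165 km / (1.14 m/s) = 165000 m / 1.14 m/s = 144700 s = 1.675 d.
k_1 L₀/(k_a−k_1) = 0.364×28.8/(0.613−0.364) = 10.48/0.2490 = 42.10 mg/L.
e^(−k_1 t) = e^(−0.364×1.675) = 0.5435; e^(−k_a t) = e^(−0.613×1.675) = 0.3581.
D = 42.10 × (0.5435 − 0.3581) + 2.37 × 0.3581 = 7.804 + 0.8487 = 8.653 mg/L.

D ≈ 8.65 mg/L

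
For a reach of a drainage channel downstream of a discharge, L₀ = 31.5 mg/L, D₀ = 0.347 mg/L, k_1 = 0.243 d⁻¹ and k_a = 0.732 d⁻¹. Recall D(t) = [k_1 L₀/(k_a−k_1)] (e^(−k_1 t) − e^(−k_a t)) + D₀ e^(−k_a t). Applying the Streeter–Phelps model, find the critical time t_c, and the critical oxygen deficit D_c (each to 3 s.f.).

t_c = [1/(k_a−k_1)] ln[(k_a/k_1)(1 − D₀(k_a−k_1)/(k_1 L₀))]
= [1/(0.732−0.243)] ln[(0.732/0.243)(1 − 0.347×0.4890/(0.243×31.5))]
= (1/0.4890) ln[3.012 × 0.9778] = 2.045 × ln(2.946) = 2.045 × 1.080 = 2.209 d.
L(t_c) = L₀ e^(−k_1 t_c) = 31.5 × 0.5846 = 18.41 mg/L, and at the critical point k_a D_c = k_1 L, so D_c = (0.243/0.732) × 18.41 = 6.113 mg/L.

t_c ≈ 2.21 d; D_c ≈ 6.11 mg/L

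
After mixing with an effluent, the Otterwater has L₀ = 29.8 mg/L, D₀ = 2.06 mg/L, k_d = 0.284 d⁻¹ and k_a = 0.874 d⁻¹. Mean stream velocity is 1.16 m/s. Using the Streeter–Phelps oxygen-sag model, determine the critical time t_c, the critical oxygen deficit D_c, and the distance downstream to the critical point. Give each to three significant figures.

t_c ≈ 1.64 d; D_c ≈ 6.07 mg/L; x_c ≈ 165 km

At the critical point dD/dt = 0, so k_d L₀ e^(−k_d t) = k_a D. Substituting D(t) from the Streeter–Phelps equation and solving for t gives
t_c = ln[(k_a/k_d)(1 − D₀(k_a−k_d)/(k_d L₀))] / (k_a−k_d).
Here k_a−k_d = 0.5900 d⁻¹ and 1 − D₀(k_a−k_d)/(k_d L₀) = 1 − 2.06×0.5900/(0.284×29.8) = 0.8564, so
t_c = ln(3.077 × 0.8564) / 0.5900 = 0.9691 / 0.5900 = 1.643 d.
L(t_c) = L₀ e^(−k_d t_c) = 29.8 × 0.6272 = 18.69 mg/L, and at the critical point k_a D_c = k_d L, so D_c = (0.284/0.874) × 18.69 = 6.073 mg/L.
x_c = v t_c = 1.16 m/s × 1.643 d × 86400 s/d = 164600 m ≈ 165 km.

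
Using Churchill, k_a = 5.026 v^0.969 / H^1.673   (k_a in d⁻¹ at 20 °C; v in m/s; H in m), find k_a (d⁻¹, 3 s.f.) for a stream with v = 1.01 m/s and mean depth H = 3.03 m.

k_a = 5.026 × 1.01^0.969 / 3.03^1.673 = 5.026 × 1.010 / 6.389 = 0.7942 d⁻¹.

k_a ≈ 0.794 d⁻¹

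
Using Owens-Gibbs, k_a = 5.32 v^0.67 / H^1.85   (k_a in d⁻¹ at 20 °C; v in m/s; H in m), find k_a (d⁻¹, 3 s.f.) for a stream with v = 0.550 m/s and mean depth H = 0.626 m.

k_a = 5.32 × 0.550^0.67 / 0.626^1.85 = 5.32 × 0.6700 / 0.4204 = 8.478 d⁻¹.

k_a ≈ 8.48 d⁻¹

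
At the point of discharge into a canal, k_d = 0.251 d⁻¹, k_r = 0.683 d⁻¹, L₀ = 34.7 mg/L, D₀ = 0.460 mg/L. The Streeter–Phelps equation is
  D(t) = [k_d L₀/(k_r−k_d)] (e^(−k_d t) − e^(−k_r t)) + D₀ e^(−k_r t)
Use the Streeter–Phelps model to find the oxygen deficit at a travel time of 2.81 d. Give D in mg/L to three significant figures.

k_d L₀/(k_r−k_d) = 0.251×34.7/(0.683−0.251) = 8.710/0.4320 = 20.16 mg/L.
e^(−k_d t) = e^(−0.251×2.810) = 0.4940; e^(−k_r t) = e^(−0.683×2.810) = 0.1467.
D = 20.16 × (0.4940 − 0.1467) + 0.460 × 0.1467 = 7.001 + 0.06749 = 7.068 mg/L.

D ≈ 7.07 mg/L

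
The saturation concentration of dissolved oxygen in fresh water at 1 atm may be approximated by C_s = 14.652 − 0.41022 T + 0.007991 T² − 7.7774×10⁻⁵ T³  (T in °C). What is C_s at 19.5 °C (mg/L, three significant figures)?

C_s = 14.652 − 0.41022×19.5 + 0.007991×19.5² − 7.7774×10⁻⁵×19.5³ = 9.115 mg/L.

C_s ≈ 9.11 mg/L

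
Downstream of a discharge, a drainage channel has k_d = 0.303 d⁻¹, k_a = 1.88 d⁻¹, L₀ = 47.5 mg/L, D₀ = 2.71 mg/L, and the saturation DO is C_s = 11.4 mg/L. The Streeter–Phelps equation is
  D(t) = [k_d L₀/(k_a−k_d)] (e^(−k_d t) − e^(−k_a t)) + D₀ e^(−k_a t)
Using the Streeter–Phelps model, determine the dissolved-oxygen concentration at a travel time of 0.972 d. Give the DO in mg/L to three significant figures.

k_d L₀/(k_a−k_d) = 0.303×47.5/(1.88−0.303) = 14.39/1.577 = 9.127 mg/L.
e^(−k_d t) = e^(−0.303×0.9720) = 0.7449; e^(−k_a t) = e^(−1.88×0.9720) = 0.1608.
D = 9.127 × (0.7449 − 0.1608) + 2.71 × 0.1608 = 5.330 + 0.4359 = 5.766 mg/L.
DO = C_s − D = 11.4 − 5.766 = 5.634 mg/L.

DO ≈ 5.63 mg/L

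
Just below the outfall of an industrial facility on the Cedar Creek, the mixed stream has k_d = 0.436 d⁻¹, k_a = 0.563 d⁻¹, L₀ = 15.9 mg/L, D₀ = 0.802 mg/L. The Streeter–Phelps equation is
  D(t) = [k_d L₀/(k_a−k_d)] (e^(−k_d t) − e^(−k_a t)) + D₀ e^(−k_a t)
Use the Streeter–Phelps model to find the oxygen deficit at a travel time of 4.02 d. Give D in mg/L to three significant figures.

k_d L₀/(k_a−k_d) = 0.436×15.9/(0.563−0.436) = 6.932/0.1270 = 54.59 mg/L.
e^(−k_d t) = e^(−0.436×4.020) = 0.1733; e^(−k_a t) = e^(−0.563×4.020) = 0.1040.
D = 54.59 × (0.1733 − 0.1040) + 0.802 × 0.1040 = 3.782 + 0.08342 = 3.866 mg/L.

D ≈ 3.87 mg/L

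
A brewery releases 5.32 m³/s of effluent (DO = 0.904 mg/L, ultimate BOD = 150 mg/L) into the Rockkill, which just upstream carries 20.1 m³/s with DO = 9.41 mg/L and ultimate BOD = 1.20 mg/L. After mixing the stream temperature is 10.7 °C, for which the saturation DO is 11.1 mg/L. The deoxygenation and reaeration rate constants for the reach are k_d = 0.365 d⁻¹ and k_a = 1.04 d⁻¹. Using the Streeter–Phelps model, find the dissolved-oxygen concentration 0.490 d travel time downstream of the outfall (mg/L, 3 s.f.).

Mixed DO = (20.1×9.41 + 5.32×0.904)/(20.1+5.32) = 194.0/25.42 = 7.630 mg/L.
Mixed L₀ = (20.1×1.20 + 5.32×150)/(25.42) = 822.1/25.42 = 32.34 mg/L.
Initial deficit D₀ = C_s − DO₀ = 11.1 − 7.630 = 3.470 mg/L.
D(0.490) = [0.365×32.34/(1.04−0.365)](e^(−0.365×0.490) − e^(−1.04×0.490)) + 3.470 e^(−1.04×0.490)
= 17.49 × (0.8362 − 0.6007) + 3.470 × 0.6007 = 6.203 mg/L.
DO = 11.1 − 6.203 = 4.897 mg/L.

DO ≈ 4.90 mg/L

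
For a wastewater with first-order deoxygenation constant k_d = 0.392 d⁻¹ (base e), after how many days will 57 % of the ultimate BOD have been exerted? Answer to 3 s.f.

t ≈ 2.15 d

y/L₀ = 1 − e^(−k_d t) = 0.57 ⇒ e^(−k_d t) = 0.430
t = −ln(0.430) / 0.392 = 0.8440 / 0.392 = 2.153 d.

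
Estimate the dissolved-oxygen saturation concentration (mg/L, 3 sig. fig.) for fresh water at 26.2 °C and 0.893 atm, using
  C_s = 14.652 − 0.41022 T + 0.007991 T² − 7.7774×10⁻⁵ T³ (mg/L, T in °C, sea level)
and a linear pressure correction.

C_s ≈ 7.14 mg/L

At sea level: C_s = 14.652 − 0.41022×26.2 + 0.007991×26.2² − 7.7774×10⁻⁵×26.2³ = 7.991 mg/L.
Pressure correction: C_s' = 7.991 × 0.893 = 7.136 mg/L.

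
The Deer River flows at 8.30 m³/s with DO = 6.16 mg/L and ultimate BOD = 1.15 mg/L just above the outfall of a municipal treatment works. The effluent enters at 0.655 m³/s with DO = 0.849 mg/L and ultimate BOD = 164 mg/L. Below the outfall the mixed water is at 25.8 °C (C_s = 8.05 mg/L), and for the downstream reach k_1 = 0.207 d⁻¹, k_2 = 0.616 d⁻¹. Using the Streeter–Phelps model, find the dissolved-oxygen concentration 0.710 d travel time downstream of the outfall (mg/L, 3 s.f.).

DO ≈ 5.14 mg/L

Mixed DO = (8.30×6.16 + 0.655×0.849)/(8.30+0.655) = 51.68/8.955 = 5.772 mg/L.
Mixed L₀ = (8.30×1.15 + 0.655×164)/(8.955) = 117.0/8.955 = 13.06 mg/L.
Initial deficit D₀ = C_s − DO₀ = 8.05 − 5.772 = 2.278 mg/L.
D(0.710) = [0.207×13.06/(0.616−0.207)](e^(−0.207×0.710) − e^(−0.616×0.710)) + 2.278 e^(−0.616×0.710)
= 6.611 × (0.8633 − 0.6457) + 2.278 × 0.6457 = 2.910 mg/L.
DO = 8.05 − 2.910 = 5.140 mg/L.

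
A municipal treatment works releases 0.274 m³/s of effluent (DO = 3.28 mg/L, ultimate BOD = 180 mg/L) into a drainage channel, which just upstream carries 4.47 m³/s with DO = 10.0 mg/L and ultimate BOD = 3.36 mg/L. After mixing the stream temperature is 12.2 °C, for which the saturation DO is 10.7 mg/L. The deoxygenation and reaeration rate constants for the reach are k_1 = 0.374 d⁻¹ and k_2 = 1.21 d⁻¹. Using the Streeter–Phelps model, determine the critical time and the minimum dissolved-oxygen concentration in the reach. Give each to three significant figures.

t_c ≈ 1.17 d; minimum DO ≈ 7.99 mg/L

Mixed DO = (4.47×10.0 + 0.274×3.28)/(4.47+0.274) = 45.60/4.744 = 9.612 mg/L.
Mixed L₀ = (4.47×3.36 + 0.274×180)/(4.744) = 64.34/4.744 = 13.56 mg/L.
Initial deficit D₀ = C_s − DO₀ = 10.7 − 9.612 = 1.088 mg/L.
t_c = (1/0.8360) ln[(1.21/0.374)(1 − 1.088×0.8360/(0.374×13.56))] = 1.196 × ln(2.655) = 1.168 d.
D_c = (0.374/1.21) × 13.56 × e^(−0.374×1.168) = 0.3091 × 13.56 × 0.6461 = 2.708 mg/L.
Minimum DO = 10.7 − 2.708 = 7.992 mg/L.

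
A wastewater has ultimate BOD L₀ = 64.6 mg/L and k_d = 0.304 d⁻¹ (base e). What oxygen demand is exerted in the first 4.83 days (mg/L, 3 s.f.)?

y ≈ 49.7 mg/L

y_t = L₀(1 − e^(−k_d t)) = 64.6 × (1 − e^(−0.304×4.83))
= 64.6 × (1 − 0.2303) = 64.6 × 0.7697 = 49.72 mg/L.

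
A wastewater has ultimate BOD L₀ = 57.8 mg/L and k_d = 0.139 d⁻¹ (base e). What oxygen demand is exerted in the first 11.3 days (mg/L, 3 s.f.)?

y_t = L₀(1 − e^(−k_d t)) = 57.8 × (1 − e^(−0.139×11.3))
= 57.8 × (1 − 0.2079) = 57.8 × 0.7921 = 45.78 mg/L.

y ≈ 45.8 mg/L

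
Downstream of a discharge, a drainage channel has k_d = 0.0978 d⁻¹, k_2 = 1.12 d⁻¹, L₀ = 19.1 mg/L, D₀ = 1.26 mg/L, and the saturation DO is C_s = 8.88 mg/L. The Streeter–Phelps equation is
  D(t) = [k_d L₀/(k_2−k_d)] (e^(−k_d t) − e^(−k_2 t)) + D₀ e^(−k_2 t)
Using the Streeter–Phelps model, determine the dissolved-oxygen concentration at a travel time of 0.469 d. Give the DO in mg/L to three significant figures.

DO ≈ 7.47 mg/L

k_d L₀/(k_2−k_d) = 0.0978×19.1/(1.12−0.0978) = 1.868/1.022 = 1.827 mg/L.
e^(−k_d t) = e^(−0.0978×0.4690) = 0.9552; e^(−k_2 t) = e^(−1.12×0.4690) = 0.5914.
D = 1.827 × (0.9552 − 0.5914) + 1.26 × 0.5914 = 0.6648 + 0.7452 = 1.410 mg/L.
DO = C_s − D = 8.88 − 1.410 = 7.470 mg/L.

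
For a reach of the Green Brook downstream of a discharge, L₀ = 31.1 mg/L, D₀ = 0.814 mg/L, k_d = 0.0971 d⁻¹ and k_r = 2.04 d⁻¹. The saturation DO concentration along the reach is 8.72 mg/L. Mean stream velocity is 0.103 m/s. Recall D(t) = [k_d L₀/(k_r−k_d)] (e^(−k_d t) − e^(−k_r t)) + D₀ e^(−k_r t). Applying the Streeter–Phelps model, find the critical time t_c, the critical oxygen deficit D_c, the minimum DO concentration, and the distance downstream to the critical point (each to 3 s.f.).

At the critical point dD/dt = 0, so k_d L₀ e^(−k_d t) = k_r D. Substituting D(t) from the Streeter–Phelps equation and solving for t gives
t_c = ln[(k_r/k_d)(1 − D₀(k_r−k_d)/(k_d L₀))] / (k_r−k_d).
Here k_r−k_d = 1.943 d⁻¹ and 1 − D₀(k_r−k_d)/(k_d L₀) = 1 − 0.814×1.943/(0.0971×31.1) = 0.4763, so
t_c = ln(21.01 × 0.4763) / 1.943 = 2.303 / 1.943 = 1.185 d.
D_c = (k_d/k_r) L₀ e^(−k_d t_c) = (0.0971/2.04) × 31.1 × e^(−0.0971×1.185) = 0.04760 × 31.1 × 0.8913 = 1.319 mg/L.
Minimum DO = C_s − D_c = 8.72 − 1.319 = 7.401 mg/L.
x_c = v t_c = 0.103 m/s × 1.185 d × 86400 s/d = 10550 m ≈ 10.5 km.

t_c ≈ 1.19 d; D_c ≈ 1.32 mg/L; min DO ≈ 7.40 mg/L; x_c ≈ 10.5 km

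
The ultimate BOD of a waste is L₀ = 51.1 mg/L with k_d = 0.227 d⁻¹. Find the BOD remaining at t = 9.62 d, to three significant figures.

L_t = L₀ e^(−k_d t) = 51.1 × e^(−0.227×9.62) = 51.1 × 0.1126 = 5.755 mg/L.

L ≈ 5.75 mg/L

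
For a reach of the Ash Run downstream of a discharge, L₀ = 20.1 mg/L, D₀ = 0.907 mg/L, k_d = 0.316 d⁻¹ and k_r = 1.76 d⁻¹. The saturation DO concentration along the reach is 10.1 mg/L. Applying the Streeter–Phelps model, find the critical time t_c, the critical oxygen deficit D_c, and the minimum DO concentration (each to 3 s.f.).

t_c ≈ 1.03 d; D_c ≈ 2.61 mg/L; min DO ≈ 7.49 mg/L

t_c = [1/(k_r−k_d)] ln[(k_r/k_d)(1 − D₀(k_r−k_d)/(k_d L₀))]
= [1/(1.76−0.316)] ln[(1.76/0.316)(1 − 0.907×1.444/(0.316×20.1))]
= (1/1.444) ln[5.570 × 0.7938] = 0.6925 × ln(4.421) = 0.6925 × 1.486 = 1.029 d.
L(t_c) = L₀ e^(−k_d t_c) = 20.1 × 0.7223 = 14.52 mg/L, and at the critical point k_r D_c = k_d L, so D_c = (0.316/1.76) × 14.52 = 2.607 mg/L.
Minimum DO = C_s − D_c = 10.1 − 2.607 = 7.493 mg/L.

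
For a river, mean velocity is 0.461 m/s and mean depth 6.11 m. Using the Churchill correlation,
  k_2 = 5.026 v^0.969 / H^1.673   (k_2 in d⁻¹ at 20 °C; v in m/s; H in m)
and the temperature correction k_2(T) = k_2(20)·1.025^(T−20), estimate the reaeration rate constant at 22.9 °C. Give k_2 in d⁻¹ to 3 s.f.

k_2 ≈ 0.123 d⁻¹

k_2(20) = 5.026 × 0.461^0.969 / 6.11^1.673 = 5.026 × 0.4722 / 20.66 = 0.1149 d⁻¹.
k_2(22.9) = 0.1149 × 1.025^(22.9−20) = 0.1149 × 1.074 = 0.1234 d⁻¹.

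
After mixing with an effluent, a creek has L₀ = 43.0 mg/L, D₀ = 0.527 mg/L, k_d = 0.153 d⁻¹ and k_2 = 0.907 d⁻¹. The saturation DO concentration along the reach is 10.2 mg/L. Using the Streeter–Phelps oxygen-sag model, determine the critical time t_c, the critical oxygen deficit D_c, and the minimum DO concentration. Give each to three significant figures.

t_c ≈ 2.28 d; D_c ≈ 5.12 mg/L; min DO ≈ 5.08 mg/L

t_c = [1/(k_2−k_d)] ln[(k_2/k_d)(1 − D₀(k_2−k_d)/(k_d L₀))]
= [1/(0.907−0.153)] ln[(0.907/0.153)(1 − 0.527×0.7540/(0.153×43.0))]
= (1/0.7540) ln[5.928 × 0.9396] = 1.326 × ln(5.570) = 1.326 × 1.717 = 2.278 d.
L(t_c) = L₀ e^(−k_d t_c) = 43.0 × 0.7058 = 30.35 mg/L, and at the critical point k_2 D_c = k_d L, so D_c = (0.153/0.907) × 30.35 = 5.119 mg/L.
Minimum DO = C_s − D_c = 10.2 − 5.119 = 5.081 mg/L.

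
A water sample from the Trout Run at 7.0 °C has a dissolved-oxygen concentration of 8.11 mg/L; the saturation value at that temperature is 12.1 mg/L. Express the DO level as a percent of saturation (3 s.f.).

67.0 % saturation

% saturation = C/C_s × 100 = 8.11/12.1 × 100 = 67.0 %.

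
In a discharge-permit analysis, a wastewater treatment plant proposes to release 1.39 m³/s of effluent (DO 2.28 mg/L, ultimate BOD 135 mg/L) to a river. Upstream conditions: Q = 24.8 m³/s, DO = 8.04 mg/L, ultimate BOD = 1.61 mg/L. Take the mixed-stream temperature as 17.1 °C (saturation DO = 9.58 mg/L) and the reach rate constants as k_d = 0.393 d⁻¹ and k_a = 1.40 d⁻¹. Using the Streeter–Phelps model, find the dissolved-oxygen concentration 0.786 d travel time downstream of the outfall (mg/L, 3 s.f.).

Mixed DO = (24.8×8.04 + 1.39×2.28)/(24.8+1.39) = 202.6/26.19 = 7.734 mg/L.
Mixed L₀ = (24.8×1.61 + 1.39×135)/(26.19) = 227.6/26.19 = 8.689 mg/L.
Initial deficit D₀ = C_s − DO₀ = 9.58 − 7.734 = 1.846 mg/L.
D(0.786) = [0.393×8.689/(1.40−0.393)](e^(−0.393×0.786) − e^(−1.40×0.786)) + 1.846 e^(−1.40×0.786)
= 3.391 × (0.7343 − 0.3327) + 1.846 × 0.3327 = 1.976 mg/L.
DO = 9.58 − 1.976 = 7.604 mg/L.

DO ≈ 7.60 mg/L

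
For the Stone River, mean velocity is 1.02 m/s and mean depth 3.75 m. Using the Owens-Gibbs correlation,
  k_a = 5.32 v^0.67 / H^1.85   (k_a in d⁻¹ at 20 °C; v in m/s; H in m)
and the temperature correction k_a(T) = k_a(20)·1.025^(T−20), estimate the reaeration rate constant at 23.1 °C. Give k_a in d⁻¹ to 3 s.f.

k_a ≈ 0.505 d⁻¹

k_a(20) = 5.32 × 1.02^0.67 / 3.75^1.85 = 5.32 × 1.013 / 11.53 = 0.4674 d⁻¹.
k_a(23.1) = 0.4674 × 1.025^(23.1−20) = 0.4674 × 1.080 = 0.5046 d⁻¹.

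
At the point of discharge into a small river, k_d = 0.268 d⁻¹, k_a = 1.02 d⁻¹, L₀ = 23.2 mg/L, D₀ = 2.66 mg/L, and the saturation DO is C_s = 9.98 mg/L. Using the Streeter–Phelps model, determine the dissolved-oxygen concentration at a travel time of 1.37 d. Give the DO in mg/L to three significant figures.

k_d L₀/(k_a−k_d) = 0.268×23.2/(1.02−0.268) = 6.218/0.7520 = 8.268 mg/L.
e^(−k_d t) = e^(−0.268×1.370) = 0.6927; e^(−k_a t) = e^(−1.02×1.370) = 0.2472.
D = 8.268 × (0.6927 − 0.2472) + 2.66 × 0.2472 = 3.683 + 0.6577 = 4.341 mg/L.
DO = C_s − D = 9.98 − 4.341 = 5.639 mg/L.

DO ≈ 5.64 mg/L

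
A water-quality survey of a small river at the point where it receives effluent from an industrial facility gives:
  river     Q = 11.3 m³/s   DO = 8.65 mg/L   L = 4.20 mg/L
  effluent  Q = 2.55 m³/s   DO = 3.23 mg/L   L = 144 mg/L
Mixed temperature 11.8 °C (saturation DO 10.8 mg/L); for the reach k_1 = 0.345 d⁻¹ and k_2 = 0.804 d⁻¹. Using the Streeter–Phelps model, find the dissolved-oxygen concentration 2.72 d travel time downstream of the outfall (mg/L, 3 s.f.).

DO ≈ 4.17 mg/L

Mixed DO = (11.3×8.65 + 2.55×3.23)/(11.3+2.55) = 106.0/13.85 = 7.652 mg/L.
Mixed L₀ = (11.3×4.20 + 2.55×144)/(13.85) = 414.7/13.85 = 29.94 mg/L.
Initial deficit D₀ = C_s − DO₀ = 10.8 − 7.652 = 3.148 mg/L.
D(2.72) = [0.345×29.94/(0.804−0.345)](e^(−0.345×2.72) − e^(−0.804×2.72)) + 3.148 e^(−0.804×2.72)
= 22.50 × (0.3913 − 0.1123) + 3.148 × 0.1123 = 6.632 mg/L.
DO = 10.8 − 6.632 = 4.168 mg/L.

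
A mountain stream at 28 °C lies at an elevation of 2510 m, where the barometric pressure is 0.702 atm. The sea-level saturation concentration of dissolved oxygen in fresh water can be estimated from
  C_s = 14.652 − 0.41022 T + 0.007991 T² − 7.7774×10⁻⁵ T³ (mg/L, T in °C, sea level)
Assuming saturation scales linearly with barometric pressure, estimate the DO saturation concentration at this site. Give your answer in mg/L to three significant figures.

At sea level: C_s = 14.652 − 0.41022×28 + 0.007991×28² − 7.7774×10⁻⁵×28³ = 7.723 mg/L.
Pressure correction: C_s' = 7.723 × 0.702 = 5.422 mg/L.

C_s ≈ 5.42 mg/L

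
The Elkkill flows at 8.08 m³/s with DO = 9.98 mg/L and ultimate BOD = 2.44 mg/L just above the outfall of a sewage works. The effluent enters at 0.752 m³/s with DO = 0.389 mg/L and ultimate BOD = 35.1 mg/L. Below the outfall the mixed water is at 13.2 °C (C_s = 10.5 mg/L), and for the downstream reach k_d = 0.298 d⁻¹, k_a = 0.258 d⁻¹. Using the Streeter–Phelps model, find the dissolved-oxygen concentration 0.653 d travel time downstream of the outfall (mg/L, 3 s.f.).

Mixed DO = (8.08×9.98 + 0.752×0.389)/(8.08+0.752) = 80.93/8.832 = 9.163 mg/L.
Mixed L₀ = (8.08×2.44 + 0.752×35.1)/(8.832) = 46.11/8.832 = 5.221 mg/L.
Initial deficit D₀ = C_s − DO₀ = 10.5 − 9.163 = 1.337 mg/L.
D(0.653) = [0.298×5.221/(0.258−0.298)](e^(−0.298×0.653) − e^(−0.258×0.653)) + 1.337 e^(−0.258×0.653)
= -38.90 × (0.8232 − 0.8450) + 1.337 × 0.8450 = 1.977 mg/L.
DO = 10.5 − 1.977 = 8.523 mg/L.

DO ≈ 8.52 mg/L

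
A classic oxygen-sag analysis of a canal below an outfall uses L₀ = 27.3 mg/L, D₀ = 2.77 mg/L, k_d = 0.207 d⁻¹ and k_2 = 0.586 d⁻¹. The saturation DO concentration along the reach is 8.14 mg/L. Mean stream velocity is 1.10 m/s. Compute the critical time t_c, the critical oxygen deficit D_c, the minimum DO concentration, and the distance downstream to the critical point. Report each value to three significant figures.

t_c ≈ 2.20 d; D_c ≈ 6.11 mg/L; min DO ≈ 2.03 mg/L; x_c ≈ 209 km

At the critical point dD/dt = 0, so k_d L₀ e^(−k_d t) = k_2 D. Substituting D(t) from the Streeter–Phelps equation and solving for t gives
t_c = ln[(k_2/k_d)(1 − D₀(k_2−k_d)/(k_d L₀))] / (k_2−k_d).
Here k_2−k_d = 0.3790 d⁻¹ and 1 − D₀(k_2−k_d)/(k_d L₀) = 1 − 2.77×0.3790/(0.207×27.3) = 0.8142, so
t_c = ln(2.831 × 0.8142) / 0.3790 = 0.8351 / 0.3790 = 2.203 d.
L(t_c) = L₀ e^(−k_d t_c) = 27.3 × 0.6337 = 17.30 mg/L, and at the critical point k_2 D_c = k_d L, so D_c = (0.207/0.586) × 17.30 = 6.112 mg/L.
Minimum DO = C_s − D_c = 8.14 − 6.112 = 2.028 mg/L.
x_c = v t_c = 1.10 m/s × 2.203 d × 86400 s/d = 209400 m ≈ 209 km.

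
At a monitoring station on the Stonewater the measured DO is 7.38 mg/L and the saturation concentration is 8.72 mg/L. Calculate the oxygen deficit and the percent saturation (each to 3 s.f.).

D ≈ 1.34 mg/L; 84.6 % saturation

D = C_s − C = 8.72 − 7.38 = 1.34 mg/L.
% saturation = 7.38/8.72 × 100 = 84.6 %.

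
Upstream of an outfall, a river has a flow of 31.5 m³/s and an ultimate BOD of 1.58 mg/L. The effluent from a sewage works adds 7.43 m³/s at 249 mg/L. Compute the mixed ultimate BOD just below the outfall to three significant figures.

48.8 mg/L

Flow-weighted mixing: C = (Q_r C_r + Q_w C_w)/(Q_r + Q_w)
= (31.5×1.58 + 7.43×249)/(31.5 + 7.43) = 1900/38.93 = 48.80 mg/L.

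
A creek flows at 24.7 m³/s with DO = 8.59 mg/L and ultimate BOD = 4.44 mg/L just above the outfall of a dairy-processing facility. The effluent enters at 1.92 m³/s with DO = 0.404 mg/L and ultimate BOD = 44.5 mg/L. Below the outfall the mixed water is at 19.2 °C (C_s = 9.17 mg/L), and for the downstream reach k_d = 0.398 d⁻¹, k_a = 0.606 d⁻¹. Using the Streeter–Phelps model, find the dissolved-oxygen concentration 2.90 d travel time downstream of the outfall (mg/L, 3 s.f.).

DO ≈ 6.97 mg/L

Mixed DO = (24.7×8.59 + 1.92×0.404)/(24.7+1.92) = 212.9/26.62 = 8.000 mg/L.
Mixed L₀ = (24.7×4.44 + 1.92×44.5)/(26.62) = 195.1/26.62 = 7.329 mg/L.
Initial deficit D₀ = C_s − DO₀ = 9.17 − 8.000 = 1.170 mg/L.
D(2.90) = [0.398×7.329/(0.606−0.398)](e^(−0.398×2.90) − e^(−0.606×2.90)) + 1.170 e^(−0.606×2.90)
= 14.02 × (0.3153 − 0.1725) + 1.170 × 0.1725 = 2.205 mg/L.
DO = 9.17 − 2.205 = 6.965 mg/L.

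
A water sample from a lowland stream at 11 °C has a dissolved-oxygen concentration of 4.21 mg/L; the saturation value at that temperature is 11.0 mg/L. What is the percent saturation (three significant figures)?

38.3 % saturation

% saturation = C/C_s × 100 = 4.21/11.0 × 100 = 38.3 %.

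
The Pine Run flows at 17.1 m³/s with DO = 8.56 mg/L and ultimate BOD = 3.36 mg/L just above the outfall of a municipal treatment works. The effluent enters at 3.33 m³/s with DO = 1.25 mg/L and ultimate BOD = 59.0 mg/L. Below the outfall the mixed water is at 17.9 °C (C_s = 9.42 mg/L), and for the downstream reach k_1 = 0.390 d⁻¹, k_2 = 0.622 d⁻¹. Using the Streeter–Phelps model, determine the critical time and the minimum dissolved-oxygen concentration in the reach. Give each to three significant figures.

Mixed DO = (17.1×8.56 + 3.33×1.25)/(17.1+3.33) = 150.5/20.43 = 7.369 mg/L.
Mixed L₀ = (17.1×3.36 + 3.33×59.0)/(20.43) = 253.9/20.43 = 12.43 mg/L.
Initial deficit D₀ = C_s − DO₀ = 9.42 − 7.369 = 2.051 mg/L.
t_c = (1/0.2320) ln[(0.622/0.390)(1 − 2.051×0.2320/(0.390×12.43))] = 4.310 × ln(1.438) = 1.567 d.
D_c = (0.390/0.622) × 12.43 × e^(−0.390×1.567) = 0.6270 × 12.43 × 0.5428 = 4.230 mg/L.
Minimum DO = 9.42 − 4.230 = 5.190 mg/L.

t_c ≈ 1.57 d; minimum DO ≈ 5.19 mg/L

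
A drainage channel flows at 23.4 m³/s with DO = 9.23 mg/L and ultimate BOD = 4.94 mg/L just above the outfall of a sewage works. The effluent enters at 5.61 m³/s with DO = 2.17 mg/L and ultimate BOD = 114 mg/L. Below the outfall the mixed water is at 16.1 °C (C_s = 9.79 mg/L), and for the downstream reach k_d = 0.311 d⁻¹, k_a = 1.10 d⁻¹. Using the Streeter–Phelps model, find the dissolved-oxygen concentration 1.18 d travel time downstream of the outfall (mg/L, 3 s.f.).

Mixed DO = (23.4×9.23 + 5.61×2.17)/(23.4+5.61) = 228.2/29.01 = 7.865 mg/L.
Mixed L₀ = (23.4×4.94 + 5.61×114)/(29.01) = 755.1/29.01 = 26.03 mg/L.
Initial deficit D₀ = C_s − DO₀ = 9.79 − 7.865 = 1.925 mg/L.
D(1.18) = [0.311×26.03/(1.10−0.311)](e^(−0.311×1.18) − e^(−1.10×1.18)) + 1.925 e^(−1.10×1.18)
= 10.26 × (0.6928 − 0.2731) + 1.925 × 0.2731 = 4.832 mg/L.
DO = 9.79 − 4.832 = 4.958 mg/L.

DO ≈ 4.96 mg/L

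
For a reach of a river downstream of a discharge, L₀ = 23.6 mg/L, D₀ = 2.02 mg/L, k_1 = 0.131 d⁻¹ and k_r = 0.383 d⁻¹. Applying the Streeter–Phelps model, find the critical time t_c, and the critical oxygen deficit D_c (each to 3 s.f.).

t_c ≈ 3.54 d; D_c ≈ 5.07 mg/L

At the critical point dD/dt = 0, so k_1 L₀ e^(−k_1 t) = k_r D. Substituting D(t) from the Streeter–Phelps equation and solving for t gives
t_c = ln[(k_r/k_1)(1 − D₀(k_r−k_1)/(k_1 L₀))] / (k_r−k_1).
Here k_r−k_1 = 0.2520 d⁻¹ and 1 − D₀(k_r−k_1)/(k_1 L₀) = 1 − 2.02×0.2520/(0.131×23.6) = 0.8353, so
t_c = ln(2.924 × 0.8353) / 0.2520 = 0.8929 / 0.2520 = 3.543 d.
D_c = (k_1/k_r) L₀ e^(−k_1 t_c) = (0.131/0.383) × 23.6 × e^(−0.131×3.543) = 0.3420 × 23.6 × 0.6286 = 5.074 mg/L.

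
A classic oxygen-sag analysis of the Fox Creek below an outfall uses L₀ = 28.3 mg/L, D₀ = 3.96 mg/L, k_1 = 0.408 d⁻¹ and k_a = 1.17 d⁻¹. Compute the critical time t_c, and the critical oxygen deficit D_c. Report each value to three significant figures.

t_c ≈ 0.985 d; D_c ≈ 6.60 mg/L

t_c = [1/(k_a−k_1)] ln[(k_a/k_1)(1 − D₀(k_a−k_1)/(k_1 L₀))]
= [1/(1.17−0.408)] ln[(1.17/0.408)(1 − 3.96×0.7620/(0.408×28.3))]
= (1/0.7620) ln[2.868 × 0.7387] = 1.312 × ln(2.118) = 1.312 × 0.7506 = 0.9850 d.
D_c = (k_1/k_a) L₀ e^(−k_1 t_c) = (0.408/1.17) × 28.3 × e^(−0.408×0.9850) = 0.3487 × 28.3 × 0.6691 = 6.603 mg/L.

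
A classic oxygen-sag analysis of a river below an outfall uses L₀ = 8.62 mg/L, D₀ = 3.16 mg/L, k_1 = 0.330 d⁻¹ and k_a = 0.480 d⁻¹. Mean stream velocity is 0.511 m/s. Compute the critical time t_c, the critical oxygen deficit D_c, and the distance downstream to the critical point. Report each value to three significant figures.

With k_a/k_1 = 1.455 and 1 − D₀(k_a−k_1)/(k_1 L₀) = 0.8334,
t_c = ln(1.455 × 0.8334) / (0.480 − 0.330) = ln(1.212) / 0.1500 = 0.1924/0.1500 = 1.283 d.
L(t_c) = L₀ e^(−k_1 t_c) = 8.62 × 0.6549 = 5.645 mg/L, and at the critical point k_a D_c = k_1 L, so D_c = (0.330/0.480) × 5.645 = 3.881 mg/L.
x_c = v t_c = 0.511 m/s × 1.283 d × 86400 s/d = 56630 m ≈ 56.6 km.

t_c ≈ 1.28 d; D_c ≈ 3.88 mg/L; x_c ≈ 56.6 km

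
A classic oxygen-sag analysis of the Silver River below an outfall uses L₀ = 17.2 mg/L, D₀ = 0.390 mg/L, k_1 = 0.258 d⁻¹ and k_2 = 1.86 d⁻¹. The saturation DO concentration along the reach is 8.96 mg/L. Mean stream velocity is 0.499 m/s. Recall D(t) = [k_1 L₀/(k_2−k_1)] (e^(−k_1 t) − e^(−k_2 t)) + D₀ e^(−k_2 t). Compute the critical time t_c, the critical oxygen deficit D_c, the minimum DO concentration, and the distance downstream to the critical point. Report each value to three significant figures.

t_c ≈ 1.14 d; D_c ≈ 1.78 mg/L; min DO ≈ 7.18 mg/L; x_c ≈ 49.1 km

At the critical point dD/dt = 0, so k_1 L₀ e^(−k_1 t) = k_2 D. Substituting D(t) from the Streeter–Phelps equation and solving for t gives
t_c = ln[(k_2/k_1)(1 − D₀(k_2−k_1)/(k_1 L₀))] / (k_2−k_1).
Here k_2−k_1 = 1.602 d⁻¹ and 1 − D₀(k_2−k_1)/(k_1 L₀) = 1 − 0.390×1.602/(0.258×17.2) = 0.8592, so
t_c = ln(7.209 × 0.8592) / 1.602 = 1.824 / 1.602 = 1.138 d.
L(t_c) = L₀ e^(−k_1 t_c) = 17.2 × 0.7455 = 12.82 mg/L, and at the critical point k_2 D_c = k_1 L, so D_c = (0.258/1.86) × 12.82 = 1.779 mg/L.
Minimum DO = C_s − D_c = 8.96 − 1.779 = 7.181 mg/L.
x_c = v t_c = 0.499 m/s × 1.138 d × 86400 s/d = 49080 m ≈ 49.1 km.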